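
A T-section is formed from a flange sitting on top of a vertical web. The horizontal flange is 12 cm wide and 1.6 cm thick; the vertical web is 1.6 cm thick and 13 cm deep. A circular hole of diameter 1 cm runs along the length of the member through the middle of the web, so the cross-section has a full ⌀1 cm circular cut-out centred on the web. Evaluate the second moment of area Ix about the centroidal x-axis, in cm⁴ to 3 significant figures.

Ix ≈ 819 cm⁴

Split into non-overlapping primitives; take the origin at the lower-left of the bounding box.
Flange: 12 × 1.6, A = 19.2 cm², y = 13.8 cm, Ī = 4.096 cm⁴.
Web: 1.6 × 13, A = 20.8 cm², y = 6.5 cm, Ī = 292.93 cm⁴.
Hole (subtracted): ⌀1, A = 0.7854 cm², y = 6.5 cm, Ī = 0.049087 cm⁴.
Centroid: ȳ = ΣA·y / ΣA = 10.074 cm.
Transfer each piece to the centroidal x-axis using Ī + A·d² with d = y − 10.074:
  flange: d = 3.7258 cm → contributes +270.63 cm⁴
  web: d = -3.5742 cm → contributes +558.65 cm⁴
  hole: d = -3.5742 cm → contributes −10.082 cm⁴
Total I = 819.19 cm⁴.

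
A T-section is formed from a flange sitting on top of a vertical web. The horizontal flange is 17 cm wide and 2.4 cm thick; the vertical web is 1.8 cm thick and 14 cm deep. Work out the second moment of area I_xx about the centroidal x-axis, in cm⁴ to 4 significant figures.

I_xx ≈ 1479 cm⁴

Decompose the section into non-overlapping parts with the origin at the bottom-left of its bounding rectangle.
Flange: 17 × 2.4, A = 40.8 cm², y = 15.2 cm, Ī = 19.584 cm⁴.
Web: 1.8 × 14, A = 25.2 cm², y = 7 cm, Ī = 411.6 cm⁴.
Centroid: ȳ = ΣA·y / ΣA = 12.0691 cm.
Transfer each piece to the centroidal x-axis using Ī + A·d² with d = y − 12.0691:
  flange: d = 3.13091 cm → contributes +419.53 cm⁴
  web: d = -5.06909 cm → contributes +1059.13 cm⁴
Total I = 1478.66 cm⁴.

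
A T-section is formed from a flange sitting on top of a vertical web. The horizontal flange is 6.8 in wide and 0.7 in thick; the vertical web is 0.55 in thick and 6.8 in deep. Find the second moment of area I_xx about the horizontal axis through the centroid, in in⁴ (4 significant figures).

I_xx ≈ 44.06 in⁴

Decompose the section into non-overlapping parts with the origin at the bottom-left of its bounding rectangle.
Flange: 6.8 × 0.7, A = 4.76 in², y = 7.15 in, Ī = 0.194367 in⁴.
Web: 0.55 × 6.8, A = 3.74 in², y = 3.4 in, Ī = 14.4115 in⁴.
Centroid: ȳ = ΣA·y / ΣA = 5.5 in.
Transfer each piece to the horizontal axis through the centroid using Ī + A·d² with d = y − 5.5:
  flange: d = 1.65 in → contributes +13.1535 in⁴
  web: d = -2.1 in → contributes +30.9049 in⁴
Total I = 44.0583 in⁴.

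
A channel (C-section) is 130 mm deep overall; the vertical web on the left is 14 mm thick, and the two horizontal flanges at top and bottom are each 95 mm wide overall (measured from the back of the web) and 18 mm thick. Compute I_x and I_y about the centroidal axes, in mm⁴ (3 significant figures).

Decompose the section into non-overlapping parts with the origin at the bottom-left of its bounding rectangle.
Web: 14 × 130, A = 1 820 mm², y = 65 mm, Ī = 2 563 167 mm⁴.
Top flange (beyond web): 81 × 18, A = 1 458 mm², y = 121 mm, Ī = 39 366 mm⁴.
Bottom flange (beyond web): 81 × 18, A = 1 458 mm², y = 9 mm, Ī = 39 366 mm⁴.
By symmetry the centroid is at mid-height, ȳ = 65 mm.
Transfer each piece to the centroidal x-axis using Ī + A·d² with d = y − 65:
  web: d = 0 mm → contributes +2 563 167 mm⁴
  top flange (beyond web): d = 56 mm → contributes +4 611 654 mm⁴
  bottom flange (beyond web): d = -56 mm → contributes +4 611 654 mm⁴
Total I = 11 786 475 mm⁴.
For the y-axis: x̄ = 36.246 mm.
Repeating about the centroidal y-axis gives I_y = 4 152 384 mm⁴.

I_x ≈ 1.18 × 10⁷ mm⁴, I_y ≈ 4.15 × 10⁶ mm⁴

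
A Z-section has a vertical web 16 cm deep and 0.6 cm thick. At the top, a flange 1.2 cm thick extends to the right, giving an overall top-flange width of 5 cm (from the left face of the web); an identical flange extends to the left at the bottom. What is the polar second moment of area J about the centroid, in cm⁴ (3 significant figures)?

Treat the section as a set of non-overlapping primitives; coordinates are from the bounding-box lower-left.
Web: 0.6 × 16, A = 9.6 cm², y = 8 cm, Ī = 204.8 cm⁴.
Top flange (beyond web): 4.4 × 1.2, A = 5.28 cm², y = 15.4 cm, Ī = 0.6336 cm⁴.
Bottom flange (beyond web): 4.4 × 1.2, A = 5.28 cm², y = 0.6 cm, Ī = 0.6336 cm⁴.
Centroid: ȳ = ΣA·y / ΣA = 8 cm.
Transfer each piece to the centroidal x-axis using Ī + A·d² with d = y − 8:
  web: d = 0 cm → contributes +204.8 cm⁴
  top flange (beyond web): d = 7.4 cm → contributes +289.77 cm⁴
  bottom flange (beyond web): d = -7.4 cm → contributes +289.77 cm⁴
Total I = 784.33 cm⁴.
For the y-axis: x̄ = 4.7 cm.
Repeating about the centroidal y-axis gives I_y = 83.325 cm⁴.
Polar second moment: J = I_x + I_y = 867.66 cm⁴.

J ≈ 868 cm⁴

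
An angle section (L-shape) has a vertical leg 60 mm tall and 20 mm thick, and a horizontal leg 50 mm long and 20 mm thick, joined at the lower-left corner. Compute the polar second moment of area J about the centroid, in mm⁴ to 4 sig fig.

J ≈ 8.750 × 10⁵ mm⁴

Decompose the section into non-overlapping parts with the origin at the bottom-left of its bounding rectangle.
Vertical leg: 20 × 60, A = 1 200 mm², y = 30 mm, Ī = 360 000 mm⁴.
Horizontal leg (remainder): 30 × 20, A = 600 mm², y = 10 mm, Ī = 20 000 mm⁴.
Centroid: ȳ = ΣA·y / ΣA = 23.3333 mm.
Transfer each piece to the centroidal x-axis using Ī + A·d² with d = y − 23.3333:
  vertical leg: d = 6.66667 mm → contributes +413 333 mm⁴
  horizontal leg (remainder): d = -13.3333 mm → contributes +126 667 mm⁴
Total I = 540 000 mm⁴.
For the y-axis: x̄ = 18.3333 mm.
Repeating about the centroidal y-axis gives I_y = 335 000 mm⁴.
Polar second moment: J = I_x + I_y = 875 000 mm⁴.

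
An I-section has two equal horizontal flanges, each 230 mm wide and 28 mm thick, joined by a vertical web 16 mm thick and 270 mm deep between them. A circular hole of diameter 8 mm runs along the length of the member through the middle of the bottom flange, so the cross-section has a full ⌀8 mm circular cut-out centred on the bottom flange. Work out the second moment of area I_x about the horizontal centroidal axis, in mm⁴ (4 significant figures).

I_x ≈ 3.119 × 10⁸ mm⁴

Treat the section as a set of non-overlapping primitives; coordinates are from the bounding-box lower-left.
Bottom flange: 230 × 28, A = 6 440 mm², y = 14 mm, Ī = 420 747 mm⁴.
Web: 16 × 270, A = 4 320 mm², y = 163 mm, Ī = 26 244 000 mm⁴.
Top flange: 230 × 28, A = 6 440 mm², y = 312 mm, Ī = 420 747 mm⁴.
Hole (subtracted): ⌀8, A = 50.2655 mm², y = 14 mm, Ī = 201.062 mm⁴.
Centroid: ȳ = ΣA·y / ΣA = 163.437 mm.
Transfer each piece to the horizontal centroidal axis using Ī + A·d² with d = y − 163.437:
  bottom flange: d = -149.437 mm → contributes +144 234 525 mm⁴
  web: d = -0.436716 mm → contributes +26 244 824 mm⁴
  top flange: d = 148.563 mm → contributes +142 558 305 mm⁴
  hole: d = -149.437 mm → contributes −1 122 696 mm⁴
Total I = 311 914 957 mm⁴.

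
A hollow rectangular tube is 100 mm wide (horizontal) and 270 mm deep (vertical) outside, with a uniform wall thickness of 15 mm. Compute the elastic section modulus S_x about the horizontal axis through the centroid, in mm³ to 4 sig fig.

Split into non-overlapping primitives; take the origin at the lower-left of the bounding box.
Outer rectangle: 100 × 270, A = 27 000 mm², y = 135 mm, Ī = 164 025 000 mm⁴.
Inner void (subtracted): 70 × 240, A = 16 800 mm², y = 135 mm, Ī = 80 640 000 mm⁴.
By symmetry the centroid is at mid-height, ȳ = 135 mm.
All pieces are centred on the horizontal axis through the centroid, so I = ΣĪ (holes subtracted) = 83 385 000 mm⁴.
Extreme fibre distance c = 135 mm; S = I/c = 617 667 mm³.

S_x ≈ 6.177 × 10⁵ mm³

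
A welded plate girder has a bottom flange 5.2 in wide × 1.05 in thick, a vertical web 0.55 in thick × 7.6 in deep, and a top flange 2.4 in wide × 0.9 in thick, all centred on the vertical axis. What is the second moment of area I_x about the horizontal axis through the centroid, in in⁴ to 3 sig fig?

I_x ≈ 144 in⁴

Split into non-overlapping primitives; take the origin at the lower-left of the bounding box.
Bottom plate: 5.2 × 1.05, A = 5.46 in², y = 0.525 in, Ī = 0.50164 in⁴.
Web plate: 0.55 × 7.6, A = 4.18 in², y = 4.85 in, Ī = 20.12 in⁴.
Top plate: 2.4 × 0.9, A = 2.16 in², y = 9.1 in, Ī = 0.1458 in⁴.
Centroid: ȳ = ΣA·y / ΣA = 3.6267 in.
Transfer each piece to the horizontal axis through the centroid using Ī + A·d² with d = y − 3.6267:
  bottom plate: d = -3.1017 in → contributes +53.031 in⁴
  web plate: d = 1.2233 in → contributes +26.375 in⁴
  top plate: d = 5.4733 in → contributes +64.852 in⁴
Total I = 144.26 in⁴.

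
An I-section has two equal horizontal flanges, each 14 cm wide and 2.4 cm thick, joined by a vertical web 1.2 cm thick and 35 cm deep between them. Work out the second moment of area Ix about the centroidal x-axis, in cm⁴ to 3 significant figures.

Ix ≈ 2.78 × 10⁴ cm⁴

Split into non-overlapping primitives; take the origin at the lower-left of the bounding box.
Bottom flange: 14 × 2.4, A = 33.6 cm², y = 1.2 cm, Ī = 16.128 cm⁴.
Web: 1.2 × 35, A = 42 cm², y = 19.9 cm, Ī = 4287.5 cm⁴.
Top flange: 14 × 2.4, A = 33.6 cm², y = 38.6 cm, Ī = 16.128 cm⁴.
By symmetry the centroid is at mid-height, ȳ = 19.9 cm.
Transfer each piece to the centroidal x-axis using Ī + A·d² with d = y − 19.9:
  bottom flange: d = -18.7 cm → contributes +11 766 cm⁴
  web: d = 0 cm → contributes +4287.5 cm⁴
  top flange: d = 18.7 cm → contributes +11 766 cm⁴
Total I = 27 819 cm⁴.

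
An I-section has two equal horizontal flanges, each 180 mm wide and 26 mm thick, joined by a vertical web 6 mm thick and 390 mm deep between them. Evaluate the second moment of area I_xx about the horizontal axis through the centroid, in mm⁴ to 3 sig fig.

I_xx ≈ 4.35 × 10⁸ mm⁴

Split into non-overlapping primitives; take the origin at the lower-left of the bounding box.
Bottom flange: 180 × 26, A = 4 680 mm², y = 13 mm, Ī = 263 640 mm⁴.
Web: 6 × 390, A = 2 340 mm², y = 221 mm, Ī = 29 659 500 mm⁴.
Top flange: 180 × 26, A = 4 680 mm², y = 429 mm, Ī = 263 640 mm⁴.
By symmetry the centroid is at mid-height, ȳ = 221 mm.
Transfer each piece to the horizontal axis through the centroid using Ī + A·d² with d = y − 221:
  bottom flange: d = -208 mm → contributes +202 739 160 mm⁴
  web: d = 0 mm → contributes +29 659 500 mm⁴
  top flange: d = 208 mm → contributes +202 739 160 mm⁴
Total I = 435 137 820 mm⁴.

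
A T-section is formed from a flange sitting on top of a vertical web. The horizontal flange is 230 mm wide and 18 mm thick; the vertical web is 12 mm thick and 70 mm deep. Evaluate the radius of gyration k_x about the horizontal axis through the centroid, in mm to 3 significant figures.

Break the section into simple shapes (no overlaps), measuring from the bottom-left corner of the bounding box.
Flange: 230 × 18, A = 4 140 mm², y = 79 mm, Ī = 111 780 mm⁴.
Web: 12 × 70, A = 840 mm², y = 35 mm, Ī = 343 000 mm⁴.
Centroid: ȳ = ΣA·y / ΣA = 71.578 mm.
Transfer each piece to the horizontal axis through the centroid using Ī + A·d² with d = y − 71.578:
  flange: d = 7.4217 mm → contributes +339 817 mm⁴
  web: d = -36.578 mm → contributes +1 466 897 mm⁴
Total I = 1 806 714 mm⁴.
Radius of gyration: k = √(I/A) = √(1 806 714 / 4 980) = 19.047 mm.

k_x ≈ 19.0 mm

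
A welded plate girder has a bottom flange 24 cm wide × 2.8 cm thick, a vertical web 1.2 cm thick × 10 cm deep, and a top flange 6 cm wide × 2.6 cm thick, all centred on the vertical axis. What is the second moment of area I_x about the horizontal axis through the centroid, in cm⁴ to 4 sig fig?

I_x ≈ 2363 cm⁴

Treat the section as a set of non-overlapping primitives; coordinates are from the bounding-box lower-left.
Bottom plate: 24 × 2.8, A = 67.2 cm², y = 1.4 cm, Ī = 43.904 cm⁴.
Web plate: 1.2 × 10, A = 12 cm², y = 7.8 cm, Ī = 100 cm⁴.
Top plate: 6 × 2.6, A = 15.6 cm², y = 14.1 cm, Ī = 8.788 cm⁴.
Centroid: ȳ = ΣA·y / ΣA = 4.3 cm.
Transfer each piece to the horizontal axis through the centroid using Ī + A·d² with d = y − 4.3:
  bottom plate: d = -2.9 cm → contributes +609.056 cm⁴
  web plate: d = 3.5 cm → contributes +247 cm⁴
  top plate: d = 9.8 cm → contributes +1507.01 cm⁴
Total I = 2363.07 cm⁴.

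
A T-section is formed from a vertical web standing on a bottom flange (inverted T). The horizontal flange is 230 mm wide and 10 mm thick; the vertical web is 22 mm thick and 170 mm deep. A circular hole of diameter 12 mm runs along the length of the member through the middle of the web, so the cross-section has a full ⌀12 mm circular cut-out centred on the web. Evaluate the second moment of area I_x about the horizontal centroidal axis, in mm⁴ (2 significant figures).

Treat the section as a set of non-overlapping primitives; coordinates are from the bounding-box lower-left.
Flange: 230 × 10, A = 2 300 mm², y = 5 mm, Ī = 19 167 mm⁴.
Web: 22 × 170, A = 3 740 mm², y = 95 mm, Ī = 9 007 167 mm⁴.
Hole (subtracted): ⌀12, A = 113.1 mm², y = 95 mm, Ī = 1 018 mm⁴.
Centroid: ȳ = ΣA·y / ΣA = 60.07 mm.
Transfer each piece to the horizontal centroidal axis using Ī + A·d² with d = y − 60.07:
  flange: d = -55.07 mm → contributes +6 995 530 mm⁴
  web: d = 34.93 mm → contributes +13 569 182 mm⁴
  hole: d = 34.93 mm → contributes −138 973 mm⁴
Total I = 20 425 738 mm⁴.

I_x ≈ 2.0 × 10⁷ mm⁴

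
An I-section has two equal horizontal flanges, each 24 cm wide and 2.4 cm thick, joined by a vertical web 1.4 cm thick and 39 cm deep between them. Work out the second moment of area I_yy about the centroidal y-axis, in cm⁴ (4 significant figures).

I_yy ≈ 5539 cm⁴

Treat the section as a set of non-overlapping primitives; coordinates are from the bounding-box lower-left.
Bottom flange: 24 × 2.4, A = 57.6 cm², x = 12 cm, Ī = 2764.8 cm⁴.
Web: 1.4 × 39, A = 54.6 cm², x = 12 cm, Ī = 8.918 cm⁴.
Top flange: 24 × 2.4, A = 57.6 cm², x = 12 cm, Ī = 2764.8 cm⁴.
By symmetry the centroid is at mid-width, x̄ = 12 cm.
All pieces are centred on the centroidal y-axis, so I = ΣĪ = 5538.52 cm⁴.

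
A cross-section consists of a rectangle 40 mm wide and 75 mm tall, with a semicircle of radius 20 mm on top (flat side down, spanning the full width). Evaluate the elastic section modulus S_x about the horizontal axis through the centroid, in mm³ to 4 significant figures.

S_x ≈ 5.092 × 10⁴ mm³

Break the section into simple shapes (no overlaps), measuring from the bottom-left corner of the bounding box.
Rectangular body: 40 × 75, A = 3 000 mm², y = 37.5 mm, Ī = 1 406 250 mm⁴.
Semicircular cap: semicircle r = 20, A = 628.319 mm², y = 83.4883 mm, Ī = 17561.1 mm⁴.
Centroid: ȳ = ΣA·y / ΣA = 45.4638 mm.
Transfer each piece to the horizontal axis through the centroid using Ī + A·d² with d = y − 45.4638:
  rectangular body: d = -7.96382 mm → contributes +1 596 517 mm⁴
  semicircular cap: d = 38.0244 mm → contributes +926 021 mm⁴
Total I = 2 522 538 mm⁴.
Extreme fibre distance c = 49.5362 mm; S = I/c = 50923.1 mm³.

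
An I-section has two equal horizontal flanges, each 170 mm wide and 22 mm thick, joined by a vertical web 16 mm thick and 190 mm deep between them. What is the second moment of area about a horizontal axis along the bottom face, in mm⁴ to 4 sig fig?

I_base ≈ 2.375 × 10⁸ mm⁴

Decompose the section into non-overlapping parts with the origin at the bottom-left of its bounding rectangle.
Bottom flange: 170 × 22, A = 3 740 mm², y = 11 mm, Ī = 150 847 mm⁴.
Web: 16 × 190, A = 3 040 mm², y = 117 mm, Ī = 9 145 333 mm⁴.
Top flange: 170 × 22, A = 3 740 mm², y = 223 mm, Ī = 150 847 mm⁴.
Transfer each piece to a horizontal axis along the bottom face using Ī + A·d² with d = y − 0:
  bottom flange: d = 11 mm → contributes +603 387 mm⁴
  web: d = 117 mm → contributes +50 759 893 mm⁴
  top flange: d = 223 mm → contributes +186 137 307 mm⁴
Total I = 237 500 587 mm⁴.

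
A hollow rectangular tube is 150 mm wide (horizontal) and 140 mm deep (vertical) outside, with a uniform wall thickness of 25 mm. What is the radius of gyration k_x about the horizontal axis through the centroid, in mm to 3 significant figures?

Break the section into simple shapes (no overlaps), measuring from the bottom-left corner of the bounding box.
Outer rectangle: 150 × 140, A = 21 000 mm², y = 70 mm, Ī = 34 300 000 mm⁴.
Inner void (subtracted): 100 × 90, A = 9 000 mm², y = 70 mm, Ī = 6 075 000 mm⁴.
By symmetry the centroid is at mid-height, ȳ = 70 mm.
All pieces are centred on the horizontal axis through the centroid, so I = ΣĪ (holes subtracted) = 28 225 000 mm⁴.
Radius of gyration: k = √(I/A) = √(28 225 000 / 12 000) = 48.498 mm.

k_x ≈ 48.5 mm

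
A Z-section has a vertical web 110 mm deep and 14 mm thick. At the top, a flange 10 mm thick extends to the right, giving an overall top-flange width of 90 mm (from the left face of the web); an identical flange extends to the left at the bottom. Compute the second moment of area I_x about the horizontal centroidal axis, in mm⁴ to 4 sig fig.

I_x ≈ 5.366 × 10⁶ mm⁴

Split into non-overlapping primitives; take the origin at the lower-left of the bounding box.
Web: 14 × 110, A = 1 540 mm², y = 55 mm, Ī = 1 552 833 mm⁴.
Top flange (beyond web): 76 × 10, A = 760 mm², y = 105 mm, Ī = 6333.33 mm⁴.
Bottom flange (beyond web): 76 × 10, A = 760 mm², y = 5 mm, Ī = 6333.33 mm⁴.
Centroid: ȳ = ΣA·y / ΣA = 55 mm.
Transfer each piece to the horizontal centroidal axis using Ī + A·d² with d = y − 55:
  web: d = 0 mm → contributes +1 552 833 mm⁴
  top flange (beyond web): d = 50 mm → contributes +1 906 333 mm⁴
  bottom flange (beyond web): d = -50 mm → contributes +1 906 333 mm⁴
Total I = 5 365 500 mm⁴.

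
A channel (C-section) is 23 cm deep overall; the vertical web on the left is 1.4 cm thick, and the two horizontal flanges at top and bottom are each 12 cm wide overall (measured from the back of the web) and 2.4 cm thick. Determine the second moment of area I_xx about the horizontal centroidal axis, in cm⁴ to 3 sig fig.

Treat the section as a set of non-overlapping primitives; coordinates are from the bounding-box lower-left.
Web: 1.4 × 23, A = 32.2 cm², y = 11.5 cm, Ī = 1419.5 cm⁴.
Top flange (beyond web): 10.6 × 2.4, A = 25.44 cm², y = 21.8 cm, Ī = 12.211 cm⁴.
Bottom flange (beyond web): 10.6 × 2.4, A = 25.44 cm², y = 1.2 cm, Ī = 12.211 cm⁴.
By symmetry the centroid is at mid-height, ȳ = 11.5 cm.
Transfer each piece to the horizontal centroidal axis using Ī + A·d² with d = y − 11.5:
  web: d = 0 cm → contributes +1419.5 cm⁴
  top flange (beyond web): d = 10.3 cm → contributes +2711.1 cm⁴
  bottom flange (beyond web): d = -10.3 cm → contributes +2711.1 cm⁴
Total I = 6841.8 cm⁴.

I_xx ≈ 6840 cm⁴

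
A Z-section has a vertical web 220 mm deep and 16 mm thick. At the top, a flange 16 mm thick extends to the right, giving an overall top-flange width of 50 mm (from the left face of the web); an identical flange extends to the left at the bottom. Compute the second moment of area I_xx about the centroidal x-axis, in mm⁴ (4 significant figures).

Decompose the section into non-overlapping parts with the origin at the bottom-left of its bounding rectangle.
Web: 16 × 220, A = 3 520 mm², y = 110 mm, Ī = 14 197 333 mm⁴.
Top flange (beyond web): 34 × 16, A = 544 mm², y = 212 mm, Ī = 11605.3 mm⁴.
Bottom flange (beyond web): 34 × 16, A = 544 mm², y = 8 mm, Ī = 11605.3 mm⁴.
Centroid: ȳ = ΣA·y / ΣA = 110 mm.
Transfer each piece to the centroidal x-axis using Ī + A·d² with d = y − 110:
  web: d = 0 mm → contributes +14 197 333 mm⁴
  top flange (beyond web): d = 102 mm → contributes +5 671 381 mm⁴
  bottom flange (beyond web): d = -102 mm → contributes +5 671 381 mm⁴
Total I = 25 540 096 mm⁴.

I_xx ≈ 2.554 × 10⁷ mm⁴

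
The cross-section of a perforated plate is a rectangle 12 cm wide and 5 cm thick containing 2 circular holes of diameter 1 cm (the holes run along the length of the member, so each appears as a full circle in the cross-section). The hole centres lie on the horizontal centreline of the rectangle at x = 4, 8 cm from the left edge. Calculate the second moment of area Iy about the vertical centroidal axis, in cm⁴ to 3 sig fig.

Iy ≈ 714 cm⁴

Decompose the section into non-overlapping parts with the origin at the bottom-left of its bounding rectangle.
Plate: 12 × 5, A = 60 cm², x = 6 cm, Ī = 720 cm⁴.
Hole 1 (subtracted): ⌀1, A = 0.7854 cm², x = 4 cm, Ī = 0.049087 cm⁴.
Hole 2 (subtracted): ⌀1, A = 0.7854 cm², x = 8 cm, Ī = 0.049087 cm⁴.
By symmetry the centroid is at mid-width, x̄ = 6 cm.
Transfer each piece to the vertical centroidal axis using Ī + A·d² with d = x − 6:
  plate: d = 0 cm → contributes +720 cm⁴
  hole 1: d = -2 cm → contributes −3.1907 cm⁴
  hole 2: d = 2 cm → contributes −3.1907 cm⁴
Total I = 713.62 cm⁴.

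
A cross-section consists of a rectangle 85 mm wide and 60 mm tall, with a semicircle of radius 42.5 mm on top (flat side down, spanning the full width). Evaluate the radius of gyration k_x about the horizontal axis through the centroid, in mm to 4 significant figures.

Break the section into simple shapes (no overlaps), measuring from the bottom-left corner of the bounding box.
Rectangular body: 85 × 60, A = 5 100 mm², y = 30 mm, Ī = 1 530 000 mm⁴.
Semicircular cap: semicircle r = 42.5, A = 2837.25 mm², y = 78.0376 mm, Ī = 358 086 mm⁴.
Centroid: ȳ = ΣA·y / ΣA = 47.1715 mm.
Transfer each piece to the horizontal axis through the centroid using Ī + A·d² with d = y − 47.1715:
  rectangular body: d = -17.1715 mm → contributes +3 033 790 mm⁴
  semicircular cap: d = 30.866 mm → contributes +3 061 172 mm⁴
Total I = 6 094 962 mm⁴.
Radius of gyration: k = √(I/A) = √(6 094 962 / 7937.25) = 27.7109 mm.

k_x ≈ 27.71 mm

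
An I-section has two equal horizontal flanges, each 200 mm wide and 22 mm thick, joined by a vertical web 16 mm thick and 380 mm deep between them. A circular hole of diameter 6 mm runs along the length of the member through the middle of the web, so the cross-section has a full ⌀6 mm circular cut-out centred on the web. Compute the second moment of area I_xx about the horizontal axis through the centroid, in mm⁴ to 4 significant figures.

Treat the section as a set of non-overlapping primitives; coordinates are from the bounding-box lower-left.
Bottom flange: 200 × 22, A = 4 400 mm², y = 11 mm, Ī = 177 467 mm⁴.
Web: 16 × 380, A = 6 080 mm², y = 212 mm, Ī = 73 162 667 mm⁴.
Top flange: 200 × 22, A = 4 400 mm², y = 413 mm, Ī = 177 467 mm⁴.
Hole (subtracted): ⌀6, A = 28.2743 mm², y = 212 mm, Ī = 63.6173 mm⁴.
By symmetry the centroid is at mid-height, ȳ = 212 mm.
Transfer each piece to the horizontal axis through the centroid using Ī + A·d² with d = y − 212:
  bottom flange: d = -201 mm → contributes +177 941 867 mm⁴
  web: d = 0 mm → contributes +73 162 667 mm⁴
  top flange: d = 201 mm → contributes +177 941 867 mm⁴
  hole: d = 0 mm → contributes −63.6173 mm⁴
Total I = 429 046 336 mm⁴.

I_xx ≈ 4.290 × 10⁸ mm⁴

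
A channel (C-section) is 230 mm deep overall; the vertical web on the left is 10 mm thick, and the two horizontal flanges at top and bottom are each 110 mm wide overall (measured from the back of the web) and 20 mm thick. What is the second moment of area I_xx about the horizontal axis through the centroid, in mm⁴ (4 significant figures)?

Break the section into simple shapes (no overlaps), measuring from the bottom-left corner of the bounding box.
Web: 10 × 230, A = 2 300 mm², y = 115 mm, Ī = 10 139 167 mm⁴.
Top flange (beyond web): 100 × 20, A = 2 000 mm², y = 220 mm, Ī = 66666.7 mm⁴.
Bottom flange (beyond web): 100 × 20, A = 2 000 mm², y = 10 mm, Ī = 66666.7 mm⁴.
By symmetry the centroid is at mid-height, ȳ = 115 mm.
Transfer each piece to the horizontal axis through the centroid using Ī + A·d² with d = y − 115:
  web: d = 0 mm → contributes +10 139 167 mm⁴
  top flange (beyond web): d = 105 mm → contributes +22 116 667 mm⁴
  bottom flange (beyond web): d = -105 mm → contributes +22 116 667 mm⁴
Total I = 54 372 500 mm⁴.

I_xx ≈ 5.437 × 10⁷ mm⁴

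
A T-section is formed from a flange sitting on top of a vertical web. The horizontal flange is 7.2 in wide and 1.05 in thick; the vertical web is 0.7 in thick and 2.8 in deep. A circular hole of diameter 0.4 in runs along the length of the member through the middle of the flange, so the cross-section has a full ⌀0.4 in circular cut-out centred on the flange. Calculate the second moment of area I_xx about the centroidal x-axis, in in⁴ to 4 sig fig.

I_xx ≈ 7.722 in⁴

Treat the section as a set of non-overlapping primitives; coordinates are from the bounding-box lower-left.
Flange: 7.2 × 1.05, A = 7.56 in², y = 3.325 in, Ī = 0.694575 in⁴.
Web: 0.7 × 2.8, A = 1.96 in², y = 1.4 in, Ī = 1.28053 in⁴.
Hole (subtracted): ⌀0.4, A = 0.125664 in², y = 3.325 in, Ī = 0.00125664 in⁴.
Centroid: ȳ = ΣA·y / ΣA = 2.92338 in.
Transfer each piece to the centroidal x-axis using Ī + A·d² with d = y − 2.92338:
  flange: d = 0.401625 in → contributes +1.91402 in⁴
  web: d = -1.52338 in → contributes +5.82905 in⁴
  hole: d = 0.401625 in → contributes −0.0215265 in⁴
Total I = 7.72155 in⁴.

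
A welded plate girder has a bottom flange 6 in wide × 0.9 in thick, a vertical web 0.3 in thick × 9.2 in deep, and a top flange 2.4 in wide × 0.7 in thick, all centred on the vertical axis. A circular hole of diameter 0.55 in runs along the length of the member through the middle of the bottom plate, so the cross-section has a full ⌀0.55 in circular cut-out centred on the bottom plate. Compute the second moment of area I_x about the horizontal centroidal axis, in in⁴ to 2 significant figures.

Split into non-overlapping primitives; take the origin at the lower-left of the bounding box.
Bottom plate: 6 × 0.9, A = 5.4 in², y = 0.45 in, Ī = 0.3645 in⁴.
Web plate: 0.3 × 9.2, A = 2.76 in², y = 5.5 in, Ī = 19.47 in⁴.
Top plate: 2.4 × 0.7, A = 1.68 in², y = 10.45 in, Ī = 0.0686 in⁴.
Hole (subtracted): ⌀0.55, A = 0.2376 in², y = 0.45 in, Ī = 0.004492 in⁴.
Centroid: ȳ = ΣA·y / ΣA = 3.651 in.
Transfer each piece to the horizontal centroidal axis using Ī + A·d² with d = y − 3.651:
  bottom plate: d = -3.201 in → contributes +55.7 in⁴
  web plate: d = 1.849 in → contributes +28.9 in⁴
  top plate: d = 6.799 in → contributes +77.73 in⁴
  hole: d = -3.201 in → contributes −2.439 in⁴
Total I = 159.9 in⁴.

I_x ≈ 160 in⁴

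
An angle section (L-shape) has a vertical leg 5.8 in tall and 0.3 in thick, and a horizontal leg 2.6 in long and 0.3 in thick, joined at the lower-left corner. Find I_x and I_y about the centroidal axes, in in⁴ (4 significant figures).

Break the section into simple shapes (no overlaps), measuring from the bottom-left corner of the bounding box.
Vertical leg: 0.3 × 5.8, A = 1.74 in², y = 2.9 in, Ī = 4.8778 in⁴.
Horizontal leg (remainder): 2.3 × 0.3, A = 0.69 in², y = 0.15 in, Ī = 0.005175 in⁴.
Centroid: ȳ = ΣA·y / ΣA = 2.11914 in.
Transfer each piece to the centroidal x-axis using Ī + A·d² with d = y − 2.11914:
  vertical leg: d = 0.780864 in → contributes +5.93876 in⁴
  horizontal leg (remainder): d = -1.96914 in → contributes +2.68065 in⁴
Total I = 8.61941 in⁴.
For the y-axis: x̄ = 0.519136 in.
Repeating about the centroidal y-axis gives I_y = 1.15221 in⁴.

I_x ≈ 8.619 in⁴, I_y ≈ 1.152 in⁴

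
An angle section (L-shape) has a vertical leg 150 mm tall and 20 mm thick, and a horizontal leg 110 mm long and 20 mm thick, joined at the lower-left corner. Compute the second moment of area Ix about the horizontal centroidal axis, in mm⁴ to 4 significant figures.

Ix ≈ 1.044 × 10⁷ mm⁴

Break the section into simple shapes (no overlaps), measuring from the bottom-left corner of the bounding box.
Vertical leg: 20 × 150, A = 3 000 mm², y = 75 mm, Ī = 5 625 000 mm⁴.
Horizontal leg (remainder): 90 × 20, A = 1 800 mm², y = 10 mm, Ī = 60 000 mm⁴.
Centroid: ȳ = ΣA·y / ΣA = 50.625 mm.
Transfer each piece to the horizontal centroidal axis using Ī + A·d² with d = y − 50.625:
  vertical leg: d = 24.375 mm → contributes +7 407 422 mm⁴
  horizontal leg (remainder): d = -40.625 mm → contributes +3 030 703 mm⁴
Total I = 10 438 125 mm⁴.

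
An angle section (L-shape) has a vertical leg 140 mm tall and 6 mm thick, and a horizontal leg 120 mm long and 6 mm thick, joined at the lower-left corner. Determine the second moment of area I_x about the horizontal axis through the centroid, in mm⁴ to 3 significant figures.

Treat the section as a set of non-overlapping primitives; coordinates are from the bounding-box lower-left.
Vertical leg: 6 × 140, A = 840 mm², y = 70 mm, Ī = 1 372 000 mm⁴.
Horizontal leg (remainder): 114 × 6, A = 684 mm², y = 3 mm, Ī = 2 052 mm⁴.
Centroid: ȳ = ΣA·y / ΣA = 39.929 mm.
Transfer each piece to the horizontal axis through the centroid using Ī + A·d² with d = y − 39.929:
  vertical leg: d = 30.071 mm → contributes +2 131 576 mm⁴
  horizontal leg (remainder): d = -36.929 mm → contributes +934 864 mm⁴
Total I = 3 066 440 mm⁴.

I_x ≈ 3.07 × 10⁶ mm⁴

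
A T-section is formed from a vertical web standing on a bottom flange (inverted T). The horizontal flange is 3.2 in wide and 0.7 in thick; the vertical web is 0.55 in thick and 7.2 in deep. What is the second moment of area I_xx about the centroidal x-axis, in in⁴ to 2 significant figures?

I_xx ≈ 40 in⁴

Split into non-overlapping primitives; take the origin at the lower-left of the bounding box.
Flange: 3.2 × 0.7, A = 2.24 in², y = 0.35 in, Ī = 0.09147 in⁴.
Web: 0.55 × 7.2, A = 3.96 in², y = 4.3 in, Ī = 17.11 in⁴.
Centroid: ȳ = ΣA·y / ΣA = 2.873 in.
Transfer each piece to the centroidal x-axis using Ī + A·d² with d = y − 2.873:
  flange: d = -2.523 in → contributes +14.35 in⁴
  web: d = 1.427 in → contributes +25.17 in⁴
Total I = 39.52 in⁴.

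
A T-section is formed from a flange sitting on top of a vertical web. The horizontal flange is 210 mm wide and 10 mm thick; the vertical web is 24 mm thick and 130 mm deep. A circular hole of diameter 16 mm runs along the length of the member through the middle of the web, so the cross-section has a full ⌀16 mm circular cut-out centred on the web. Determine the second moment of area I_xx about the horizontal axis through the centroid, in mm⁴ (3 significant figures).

Split into non-overlapping primitives; take the origin at the lower-left of the bounding box.
Flange: 210 × 10, A = 2 100 mm², y = 135 mm, Ī = 17 500 mm⁴.
Web: 24 × 130, A = 3 120 mm², y = 65 mm, Ī = 4 394 000 mm⁴.
Hole (subtracted): ⌀16, A = 201.06 mm², y = 65 mm, Ī = 3 217 mm⁴.
Centroid: ȳ = ΣA·y / ΣA = 94.289 mm.
Transfer each piece to the horizontal axis through the centroid using Ī + A·d² with d = y − 94.289:
  flange: d = 40.711 mm → contributes +3 497 999 mm⁴
  web: d = -29.289 mm → contributes +7 070 490 mm⁴
  hole: d = -29.289 mm → contributes −175 698 mm⁴
Total I = 10 392 791 mm⁴.

I_xx ≈ 1.04 × 10⁷ mm⁴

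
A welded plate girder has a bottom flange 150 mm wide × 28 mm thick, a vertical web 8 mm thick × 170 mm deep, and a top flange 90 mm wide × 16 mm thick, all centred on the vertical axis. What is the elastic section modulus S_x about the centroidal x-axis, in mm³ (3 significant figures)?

Split into non-overlapping primitives; take the origin at the lower-left of the bounding box.
Bottom plate: 150 × 28, A = 4 200 mm², y = 14 mm, Ī = 274 400 mm⁴.
Web plate: 8 × 170, A = 1 360 mm², y = 113 mm, Ī = 3 275 333 mm⁴.
Top plate: 90 × 16, A = 1 440 mm², y = 206 mm, Ī = 30 720 mm⁴.
Centroid: ȳ = ΣA·y / ΣA = 72.731 mm.
Transfer each piece to the centroidal x-axis using Ī + A·d² with d = y − 72.731:
  bottom plate: d = -58.731 mm → contributes +14 761 799 mm⁴
  web plate: d = 40.269 mm → contributes +5 480 652 mm⁴
  top plate: d = 133.27 mm → contributes +25 605 857 mm⁴
Total I = 45 848 308 mm⁴.
Extreme fibre distance c = 141.27 mm; S = I/c = 324 547 mm³.

S_x ≈ 3.25 × 10⁵ mm³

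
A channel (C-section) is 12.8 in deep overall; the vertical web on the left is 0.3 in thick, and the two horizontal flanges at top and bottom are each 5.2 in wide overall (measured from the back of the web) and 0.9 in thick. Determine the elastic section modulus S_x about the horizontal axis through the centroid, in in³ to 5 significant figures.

Decompose the section into non-overlapping parts with the origin at the bottom-left of its bounding rectangle.
Web: 0.3 × 12.8, A = 3.84 in², y = 6.4 in, Ī = 52.4288 in⁴.
Top flange (beyond web): 4.9 × 0.9, A = 4.41 in², y = 12.35 in, Ī = 0.297675 in⁴.
Bottom flange (beyond web): 4.9 × 0.9, A = 4.41 in², y = 0.45 in, Ī = 0.297675 in⁴.
By symmetry the centroid is at mid-height, ȳ = 6.4 in.
Transfer each piece to the horizontal axis through the centroid using Ī + A·d² with d = y − 6.4:
  web: d = 0 in → contributes +52.4288 in⁴
  top flange (beyond web): d = 5.95 in → contributes +156.4227 in⁴
  bottom flange (beyond web): d = -5.95 in → contributes +156.4227 in⁴
Total I = 365.2742 in⁴.
Extreme fibre distance c = 6.4 in; S = I/c = 57.07409 in³.

S_x ≈ 57.074 in³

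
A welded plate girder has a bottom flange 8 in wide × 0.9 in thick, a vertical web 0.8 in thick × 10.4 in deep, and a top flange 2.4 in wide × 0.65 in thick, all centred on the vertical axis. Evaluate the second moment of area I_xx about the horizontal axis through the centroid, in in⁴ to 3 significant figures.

Break the section into simple shapes (no overlaps), measuring from the bottom-left corner of the bounding box.
Bottom plate: 8 × 0.9, A = 7.2 in², y = 0.45 in, Ī = 0.486 in⁴.
Web plate: 0.8 × 10.4, A = 8.32 in², y = 6.1 in, Ī = 74.991 in⁴.
Top plate: 2.4 × 0.65, A = 1.56 in², y = 11.625 in, Ī = 0.054925 in⁴.
Centroid: ȳ = ΣA·y / ΣA = 4.2229 in.
Transfer each piece to the horizontal axis through the centroid using Ī + A·d² with d = y − 4.2229:
  bottom plate: d = -3.7729 in → contributes +102.98 in⁴
  web plate: d = 1.8771 in → contributes +104.31 in⁴
  top plate: d = 7.4021 in → contributes +85.529 in⁴
Total I = 292.81 in⁴.

I_xx ≈ 293 in⁴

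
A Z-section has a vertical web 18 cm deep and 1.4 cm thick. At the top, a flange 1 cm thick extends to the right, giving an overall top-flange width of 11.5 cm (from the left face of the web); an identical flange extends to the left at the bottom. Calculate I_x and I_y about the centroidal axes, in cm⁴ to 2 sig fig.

Break the section into simple shapes (no overlaps), measuring from the bottom-left corner of the bounding box.
Web: 1.4 × 18, A = 25.2 cm², y = 9 cm, Ī = 680.4 cm⁴.
Top flange (beyond web): 10.1 × 1, A = 10.1 cm², y = 17.5 cm, Ī = 0.8417 cm⁴.
Bottom flange (beyond web): 10.1 × 1, A = 10.1 cm², y = 0.5 cm, Ī = 0.8417 cm⁴.
Centroid: ȳ = ΣA·y / ΣA = 9 cm.
Transfer each piece to the centroidal x-axis using Ī + A·d² with d = y − 9:
  web: d = 0 cm → contributes +680.4 cm⁴
  top flange (beyond web): d = 8.5 cm → contributes +730.6 cm⁴
  bottom flange (beyond web): d = -8.5 cm → contributes +730.6 cm⁴
Total I = 2 142 cm⁴.
For the y-axis: x̄ = 10.8 cm.
Repeating about the centroidal y-axis gives I_y = 843.7 cm⁴.

I_x ≈ 2100 cm⁴, I_y ≈ 840 cm⁴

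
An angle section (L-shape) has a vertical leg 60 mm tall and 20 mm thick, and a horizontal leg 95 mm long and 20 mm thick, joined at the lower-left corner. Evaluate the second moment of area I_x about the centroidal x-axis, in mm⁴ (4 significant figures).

I_x ≈ 6.767 × 10⁵ mm⁴

Decompose the section into non-overlapping parts with the origin at the bottom-left of its bounding rectangle.
Vertical leg: 20 × 60, A = 1 200 mm², y = 30 mm, Ī = 360 000 mm⁴.
Horizontal leg (remainder): 75 × 20, A = 1 500 mm², y = 10 mm, Ī = 50 000 mm⁴.
Centroid: ȳ = ΣA·y / ΣA = 18.8889 mm.
Transfer each piece to the centroidal x-axis using Ī + A·d² with d = y − 18.8889:
  vertical leg: d = 11.1111 mm → contributes +508 148 mm⁴
  horizontal leg (remainder): d = -8.88889 mm → contributes +168 519 mm⁴
Total I = 676 667 mm⁴.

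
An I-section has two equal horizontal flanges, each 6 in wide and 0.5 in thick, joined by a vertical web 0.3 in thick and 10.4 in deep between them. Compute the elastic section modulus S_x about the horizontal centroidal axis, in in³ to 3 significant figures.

S_x ≈ 36.2 in³

Break the section into simple shapes (no overlaps), measuring from the bottom-left corner of the bounding box.
Bottom flange: 6 × 0.5, A = 3 in², y = 0.25 in, Ī = 0.0625 in⁴.
Web: 0.3 × 10.4, A = 3.12 in², y = 5.7 in, Ī = 28.122 in⁴.
Top flange: 6 × 0.5, A = 3 in², y = 11.15 in, Ī = 0.0625 in⁴.
By symmetry the centroid is at mid-height, ȳ = 5.7 in.
Transfer each piece to the horizontal centroidal axis using Ī + A·d² with d = y − 5.7:
  bottom flange: d = -5.45 in → contributes +89.17 in⁴
  web: d = 0 in → contributes +28.122 in⁴
  top flange: d = 5.45 in → contributes +89.17 in⁴
Total I = 206.46 in⁴.
Extreme fibre distance c = 5.7 in; S = I/c = 36.221 in³.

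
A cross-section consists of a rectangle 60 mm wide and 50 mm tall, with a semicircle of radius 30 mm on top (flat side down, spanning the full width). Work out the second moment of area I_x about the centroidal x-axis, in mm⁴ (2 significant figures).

Decompose the section into non-overlapping parts with the origin at the bottom-left of its bounding rectangle.
Rectangular body: 60 × 50, A = 3 000 mm², y = 25 mm, Ī = 625 000 mm⁴.
Semicircular cap: semicircle r = 30, A = 1 414 mm², y = 62.73 mm, Ī = 88 903 mm⁴.
Centroid: ȳ = ΣA·y / ΣA = 37.09 mm.
Transfer each piece to the centroidal x-axis using Ī + A·d² with d = y − 37.09:
  rectangular body: d = -12.09 mm → contributes +1 063 193 mm⁴
  semicircular cap: d = 25.65 mm → contributes +1 018 779 mm⁴
Total I = 2 081 972 mm⁴.

I_x ≈ 2.1 × 10⁶ mm⁴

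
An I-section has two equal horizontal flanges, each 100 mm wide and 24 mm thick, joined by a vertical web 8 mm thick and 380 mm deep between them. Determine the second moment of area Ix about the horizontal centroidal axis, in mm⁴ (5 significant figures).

Ix ≈ 2.3267 × 10⁸ mm⁴

Split into non-overlapping primitives; take the origin at the lower-left of the bounding box.
Bottom flange: 100 × 24, A = 2 400 mm², y = 12 mm, Ī = 115 200 mm⁴.
Web: 8 × 380, A = 3 040 mm², y = 214 mm, Ī = 36 581 333 mm⁴.
Top flange: 100 × 24, A = 2 400 mm², y = 416 mm, Ī = 115 200 mm⁴.
By symmetry the centroid is at mid-height, ȳ = 214 mm.
Transfer each piece to the horizontal centroidal axis using Ī + A·d² with d = y − 214:
  bottom flange: d = -202 mm → contributes +98 044 800 mm⁴
  web: d = 0 mm → contributes +36 581 333 mm⁴
  top flange: d = 202 mm → contributes +98 044 800 mm⁴
Total I = 232 670 933 mm⁴.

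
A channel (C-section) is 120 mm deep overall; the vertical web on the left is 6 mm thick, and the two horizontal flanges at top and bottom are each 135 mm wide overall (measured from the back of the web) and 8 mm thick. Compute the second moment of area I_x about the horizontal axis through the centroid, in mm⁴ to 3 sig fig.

I_x ≈ 7.35 × 10⁶ mm⁴

Split into non-overlapping primitives; take the origin at the lower-left of the bounding box.
Web: 6 × 120, A = 720 mm², y = 60 mm, Ī = 864 000 mm⁴.
Top flange (beyond web): 129 × 8, A = 1 032 mm², y = 116 mm, Ī = 5 504 mm⁴.
Bottom flange (beyond web): 129 × 8, A = 1 032 mm², y = 4 mm, Ī = 5 504 mm⁴.
By symmetry the centroid is at mid-height, ȳ = 60 mm.
Transfer each piece to the horizontal axis through the centroid using Ī + A·d² with d = y − 60:
  web: d = 0 mm → contributes +864 000 mm⁴
  top flange (beyond web): d = 56 mm → contributes +3 241 856 mm⁴
  bottom flange (beyond web): d = -56 mm → contributes +3 241 856 mm⁴
Total I = 7 347 712 mm⁴.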